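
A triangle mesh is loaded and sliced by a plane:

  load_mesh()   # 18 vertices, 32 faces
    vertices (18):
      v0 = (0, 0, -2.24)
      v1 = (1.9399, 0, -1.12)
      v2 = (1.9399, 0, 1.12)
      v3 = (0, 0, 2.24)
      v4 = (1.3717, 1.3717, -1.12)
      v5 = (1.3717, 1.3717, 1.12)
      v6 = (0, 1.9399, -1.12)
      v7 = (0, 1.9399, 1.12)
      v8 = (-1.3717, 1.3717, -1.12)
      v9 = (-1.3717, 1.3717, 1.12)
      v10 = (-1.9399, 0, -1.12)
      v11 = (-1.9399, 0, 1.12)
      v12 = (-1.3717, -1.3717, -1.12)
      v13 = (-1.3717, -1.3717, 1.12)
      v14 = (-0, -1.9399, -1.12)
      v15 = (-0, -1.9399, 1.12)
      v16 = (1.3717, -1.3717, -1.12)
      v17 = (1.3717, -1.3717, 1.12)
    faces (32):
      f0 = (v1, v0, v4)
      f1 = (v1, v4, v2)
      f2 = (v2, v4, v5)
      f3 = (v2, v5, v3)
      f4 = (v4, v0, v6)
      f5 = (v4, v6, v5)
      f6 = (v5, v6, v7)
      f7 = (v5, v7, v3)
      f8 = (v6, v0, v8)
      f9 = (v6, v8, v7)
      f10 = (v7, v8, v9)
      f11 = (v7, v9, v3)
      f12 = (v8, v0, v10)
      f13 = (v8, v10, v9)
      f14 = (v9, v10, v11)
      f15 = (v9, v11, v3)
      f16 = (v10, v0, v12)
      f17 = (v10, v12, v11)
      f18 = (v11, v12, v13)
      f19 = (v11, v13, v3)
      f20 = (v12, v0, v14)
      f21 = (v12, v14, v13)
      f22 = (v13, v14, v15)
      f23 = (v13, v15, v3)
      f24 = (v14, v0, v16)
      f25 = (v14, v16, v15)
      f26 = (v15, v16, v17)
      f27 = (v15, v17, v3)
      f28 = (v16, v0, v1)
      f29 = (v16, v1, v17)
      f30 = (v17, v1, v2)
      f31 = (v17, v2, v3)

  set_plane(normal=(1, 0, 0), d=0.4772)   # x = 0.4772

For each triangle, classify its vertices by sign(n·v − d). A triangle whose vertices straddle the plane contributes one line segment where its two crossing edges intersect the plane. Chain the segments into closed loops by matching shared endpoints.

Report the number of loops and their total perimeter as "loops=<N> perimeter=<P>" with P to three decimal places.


Straddling triangles (12 of 32):
  (v1,v0,v4) [+-+] → (0.4772, 0, -1.96449)–(0.4772, 0.4772, -1.85036)  len=0.4907
  (v2,v5,v3) [++-] → (0.4772, 0.4772, 1.85036)–(0.4772, 0, 1.96449)  len=0.4907
  (v4,v0,v6) [+--] → (0.4772, 0.4772, -1.85036)–(0.4772, 1.74223, -1.12)  len=1.4607
  (v4,v6,v5) [+-+] → (0.4772, 1.74223, -1.12)–(0.4772, 1.74223, -0.340728)  len=0.7793
  (v5,v6,v7) [+--] → (0.4772, 1.74223, -0.340728)–(0.4772, 1.74223, 1.12)  len=1.4607
  (v5,v7,v3) [+--] → (0.4772, 1.74223, 1.12)–(0.4772, 0.4772, 1.85036)  len=1.4607
  (v14,v0,v16) [--+] → (0.4772, -0.4772, -1.85036)–(0.4772, -1.74223, -1.12)  len=1.4607
  (v14,v16,v15) [-+-] → (0.4772, -1.74223, -1.12)–(0.4772, -1.74223, 0.340728)  len=1.4607
  (v15,v16,v17) [-++] → (0.4772, -1.74223, 0.340728)–(0.4772, -1.74223, 1.12)  len=0.7793
  (v15,v17,v3) [-+-] → (0.4772, -1.74223, 1.12)–(0.4772, -0.4772, 1.85036)  len=1.4607
  (v16,v0,v1) [+-+] → (0.4772, -0.4772, -1.85036)–(0.4772, 0, -1.96449)  len=0.4907
  (v17,v2,v3) [++-] → (0.4772, 0, 1.96449)–(0.4772, -0.4772, 1.85036)  len=0.4907

Chained into 1 loop(s):
  loop 1: 12 segments, perimeter = 12.2855
Total perimeter = 12.286

loops=1 perimeter=12.286


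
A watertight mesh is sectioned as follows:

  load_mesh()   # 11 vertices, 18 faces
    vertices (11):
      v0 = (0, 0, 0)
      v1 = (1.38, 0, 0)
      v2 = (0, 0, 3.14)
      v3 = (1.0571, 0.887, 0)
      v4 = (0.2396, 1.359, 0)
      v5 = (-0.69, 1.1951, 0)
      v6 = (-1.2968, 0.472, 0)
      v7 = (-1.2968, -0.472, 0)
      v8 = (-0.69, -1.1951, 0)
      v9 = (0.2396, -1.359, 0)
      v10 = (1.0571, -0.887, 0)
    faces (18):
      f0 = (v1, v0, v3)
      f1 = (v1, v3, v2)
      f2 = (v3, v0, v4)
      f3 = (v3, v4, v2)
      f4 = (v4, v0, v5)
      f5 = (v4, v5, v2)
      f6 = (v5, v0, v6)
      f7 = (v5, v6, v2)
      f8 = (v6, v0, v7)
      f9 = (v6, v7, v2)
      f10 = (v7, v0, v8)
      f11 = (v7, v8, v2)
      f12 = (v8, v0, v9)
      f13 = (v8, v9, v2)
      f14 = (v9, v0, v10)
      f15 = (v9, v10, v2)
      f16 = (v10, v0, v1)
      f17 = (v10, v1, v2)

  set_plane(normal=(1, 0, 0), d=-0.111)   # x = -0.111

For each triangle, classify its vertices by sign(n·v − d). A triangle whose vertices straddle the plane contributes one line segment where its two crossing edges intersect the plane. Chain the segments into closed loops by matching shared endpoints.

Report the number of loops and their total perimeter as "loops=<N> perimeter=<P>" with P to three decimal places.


Straddling triangles (10 of 18):
  (v4,v0,v5) [++-] → (-0.111, 0.192255, 0)–(-0.111, 1.29718, 0)  len=1.1049
  (v4,v5,v2) [+-+] → (-0.111, 1.29718, 0)–(-0.111, 0.192255, 2.63487)  len=2.8572
  (v5,v0,v6) [-+-] → (-0.111, 0.192255, 0)–(-0.111, 0.040401, 0)  len=0.1519
  (v5,v6,v2) [--+] → (-0.111, 0.040401, 2.87123)–(-0.111, 0.192255, 2.63487)  len=0.2809
  (v6,v0,v7) [-+-] → (-0.111, 0.040401, 0)–(-0.111, -0.040401, 0)  len=0.0808
  (v6,v7,v2) [--+] → (-0.111, -0.040401, 2.87123)–(-0.111, 0.040401, 2.87123)  len=0.0808
  (v7,v0,v8) [-+-] → (-0.111, -0.040401, 0)–(-0.111, -0.192255, 0)  len=0.1519
  (v7,v8,v2) [--+] → (-0.111, -0.192255, 2.63487)–(-0.111, -0.040401, 2.87123)  len=0.2809
  (v8,v0,v9) [-++] → (-0.111, -0.192255, 0)–(-0.111, -1.29718, 0)  len=1.1049
  (v8,v9,v2) [-++] → (-0.111, -1.29718, 0)–(-0.111, -0.192255, 2.63487)  len=2.8572

Chained into 1 loop(s):
  loop 1: 10 segments, perimeter = 8.9514
Total perimeter = 8.951

loops=1 perimeter=8.951


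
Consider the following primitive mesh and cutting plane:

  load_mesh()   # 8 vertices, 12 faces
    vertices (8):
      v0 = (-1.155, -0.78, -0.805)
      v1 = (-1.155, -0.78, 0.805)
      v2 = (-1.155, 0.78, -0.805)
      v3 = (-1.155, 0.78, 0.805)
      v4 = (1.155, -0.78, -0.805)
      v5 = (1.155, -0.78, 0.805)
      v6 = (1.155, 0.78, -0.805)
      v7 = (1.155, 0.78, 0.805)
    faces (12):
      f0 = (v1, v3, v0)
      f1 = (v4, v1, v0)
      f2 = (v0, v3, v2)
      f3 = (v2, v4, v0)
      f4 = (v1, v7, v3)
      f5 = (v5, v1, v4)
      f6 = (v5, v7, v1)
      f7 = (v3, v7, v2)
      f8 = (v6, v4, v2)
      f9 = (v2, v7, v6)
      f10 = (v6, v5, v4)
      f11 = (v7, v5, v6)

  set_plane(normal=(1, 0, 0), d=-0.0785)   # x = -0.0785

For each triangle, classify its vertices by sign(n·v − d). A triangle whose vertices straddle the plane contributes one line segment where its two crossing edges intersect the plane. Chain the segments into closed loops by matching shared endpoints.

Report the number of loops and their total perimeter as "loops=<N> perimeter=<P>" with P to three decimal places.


loops=1 perimeter=6.340

Straddling triangles (8 of 12):
  (v4,v1,v0) [+--] → (-0.0785, -0.78, 0.0547121)–(-0.0785, -0.78, -0.805)  len=0.8597
  (v2,v4,v0) [-+-] → (-0.0785, 0.053013, -0.805)–(-0.0785, -0.78, -0.805)  len=0.8330
  (v1,v7,v3) [-+-] → (-0.0785, -0.053013, 0.805)–(-0.0785, 0.78, 0.805)  len=0.8330
  (v5,v1,v4) [+-+] → (-0.0785, -0.78, 0.805)–(-0.0785, -0.78, 0.0547121)  len=0.7503
  (v5,v7,v1) [++-] → (-0.0785, -0.053013, 0.805)–(-0.0785, -0.78, 0.805)  len=0.7270
  (v3,v7,v2) [-+-] → (-0.0785, 0.78, 0.805)–(-0.0785, 0.78, -0.0547121)  len=0.8597
  (v6,v4,v2) [++-] → (-0.0785, 0.053013, -0.805)–(-0.0785, 0.78, -0.805)  len=0.7270
  (v2,v7,v6) [-++] → (-0.0785, 0.78, -0.0547121)–(-0.0785, 0.78, -0.805)  len=0.7503

Chained into 1 loop(s):
  loop 1: 8 segments, perimeter = 6.3400
Total perimeter = 6.340


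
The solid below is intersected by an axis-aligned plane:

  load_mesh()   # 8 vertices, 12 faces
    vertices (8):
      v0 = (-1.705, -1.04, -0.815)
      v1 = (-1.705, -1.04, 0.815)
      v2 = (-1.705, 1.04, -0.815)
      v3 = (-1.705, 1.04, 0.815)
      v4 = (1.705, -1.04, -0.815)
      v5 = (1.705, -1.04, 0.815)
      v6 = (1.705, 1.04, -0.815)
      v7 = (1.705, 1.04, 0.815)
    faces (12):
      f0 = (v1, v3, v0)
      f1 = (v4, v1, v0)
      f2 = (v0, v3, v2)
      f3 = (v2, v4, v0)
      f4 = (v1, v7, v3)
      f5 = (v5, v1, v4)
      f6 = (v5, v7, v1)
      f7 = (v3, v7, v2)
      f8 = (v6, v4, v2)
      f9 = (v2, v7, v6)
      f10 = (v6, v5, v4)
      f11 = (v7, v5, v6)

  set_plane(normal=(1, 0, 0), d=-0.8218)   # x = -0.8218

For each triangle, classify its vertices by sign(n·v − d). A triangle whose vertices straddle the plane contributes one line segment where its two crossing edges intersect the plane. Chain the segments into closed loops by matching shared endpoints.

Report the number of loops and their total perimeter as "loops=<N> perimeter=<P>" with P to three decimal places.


loops=1 perimeter=7.420

Straddling triangles (8 of 12):
  (v4,v1,v0) [+--] → (-0.8218, -1.04, 0.392825)–(-0.8218, -1.04, -0.815)  len=1.2078
  (v2,v4,v0) [-+-] → (-0.8218, 0.501274, -0.815)–(-0.8218, -1.04, -0.815)  len=1.5413
  (v1,v7,v3) [-+-] → (-0.8218, -0.501274, 0.815)–(-0.8218, 1.04, 0.815)  len=1.5413
  (v5,v1,v4) [+-+] → (-0.8218, -1.04, 0.815)–(-0.8218, -1.04, 0.392825)  len=0.4222
  (v5,v7,v1) [++-] → (-0.8218, -0.501274, 0.815)–(-0.8218, -1.04, 0.815)  len=0.5387
  (v3,v7,v2) [-+-] → (-0.8218, 1.04, 0.815)–(-0.8218, 1.04, -0.392825)  len=1.2078
  (v6,v4,v2) [++-] → (-0.8218, 0.501274, -0.815)–(-0.8218, 1.04, -0.815)  len=0.5387
  (v2,v7,v6) [-++] → (-0.8218, 1.04, -0.392825)–(-0.8218, 1.04, -0.815)  len=0.4222

Chained into 1 loop(s):
  loop 1: 8 segments, perimeter = 7.4200
Total perimeter = 7.420


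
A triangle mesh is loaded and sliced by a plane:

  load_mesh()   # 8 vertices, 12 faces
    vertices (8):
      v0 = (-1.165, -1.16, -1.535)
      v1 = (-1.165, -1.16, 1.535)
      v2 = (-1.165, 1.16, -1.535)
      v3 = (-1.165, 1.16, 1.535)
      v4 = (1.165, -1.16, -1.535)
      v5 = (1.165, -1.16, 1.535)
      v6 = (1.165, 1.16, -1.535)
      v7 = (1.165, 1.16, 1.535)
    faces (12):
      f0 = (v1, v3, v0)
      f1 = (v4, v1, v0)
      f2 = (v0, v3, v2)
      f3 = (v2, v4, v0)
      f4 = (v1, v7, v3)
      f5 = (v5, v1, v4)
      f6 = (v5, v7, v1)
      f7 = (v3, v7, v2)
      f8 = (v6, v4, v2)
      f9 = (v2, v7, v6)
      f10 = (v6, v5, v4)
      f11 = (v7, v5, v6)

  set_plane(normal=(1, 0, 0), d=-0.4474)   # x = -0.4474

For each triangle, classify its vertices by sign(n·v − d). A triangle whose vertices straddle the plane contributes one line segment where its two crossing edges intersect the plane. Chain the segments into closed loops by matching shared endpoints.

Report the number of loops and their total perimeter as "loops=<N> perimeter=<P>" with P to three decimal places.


Straddling triangles (8 of 12):
  (v4,v1,v0) [+--] → (-0.4474, -1.16, 0.589493)–(-0.4474, -1.16, -1.535)  len=2.1245
  (v2,v4,v0) [-+-] → (-0.4474, 0.44548, -1.535)–(-0.4474, -1.16, -1.535)  len=1.6055
  (v1,v7,v3) [-+-] → (-0.4474, -0.44548, 1.535)–(-0.4474, 1.16, 1.535)  len=1.6055
  (v5,v1,v4) [+-+] → (-0.4474, -1.16, 1.535)–(-0.4474, -1.16, 0.589493)  len=0.9455
  (v5,v7,v1) [++-] → (-0.4474, -0.44548, 1.535)–(-0.4474, -1.16, 1.535)  len=0.7145
  (v3,v7,v2) [-+-] → (-0.4474, 1.16, 1.535)–(-0.4474, 1.16, -0.589493)  len=2.1245
  (v6,v4,v2) [++-] → (-0.4474, 0.44548, -1.535)–(-0.4474, 1.16, -1.535)  len=0.7145
  (v2,v7,v6) [-++] → (-0.4474, 1.16, -0.589493)–(-0.4474, 1.16, -1.535)  len=0.9455

Chained into 1 loop(s):
  loop 1: 8 segments, perimeter = 10.7800
Total perimeter = 10.780

loops=1 perimeter=10.780


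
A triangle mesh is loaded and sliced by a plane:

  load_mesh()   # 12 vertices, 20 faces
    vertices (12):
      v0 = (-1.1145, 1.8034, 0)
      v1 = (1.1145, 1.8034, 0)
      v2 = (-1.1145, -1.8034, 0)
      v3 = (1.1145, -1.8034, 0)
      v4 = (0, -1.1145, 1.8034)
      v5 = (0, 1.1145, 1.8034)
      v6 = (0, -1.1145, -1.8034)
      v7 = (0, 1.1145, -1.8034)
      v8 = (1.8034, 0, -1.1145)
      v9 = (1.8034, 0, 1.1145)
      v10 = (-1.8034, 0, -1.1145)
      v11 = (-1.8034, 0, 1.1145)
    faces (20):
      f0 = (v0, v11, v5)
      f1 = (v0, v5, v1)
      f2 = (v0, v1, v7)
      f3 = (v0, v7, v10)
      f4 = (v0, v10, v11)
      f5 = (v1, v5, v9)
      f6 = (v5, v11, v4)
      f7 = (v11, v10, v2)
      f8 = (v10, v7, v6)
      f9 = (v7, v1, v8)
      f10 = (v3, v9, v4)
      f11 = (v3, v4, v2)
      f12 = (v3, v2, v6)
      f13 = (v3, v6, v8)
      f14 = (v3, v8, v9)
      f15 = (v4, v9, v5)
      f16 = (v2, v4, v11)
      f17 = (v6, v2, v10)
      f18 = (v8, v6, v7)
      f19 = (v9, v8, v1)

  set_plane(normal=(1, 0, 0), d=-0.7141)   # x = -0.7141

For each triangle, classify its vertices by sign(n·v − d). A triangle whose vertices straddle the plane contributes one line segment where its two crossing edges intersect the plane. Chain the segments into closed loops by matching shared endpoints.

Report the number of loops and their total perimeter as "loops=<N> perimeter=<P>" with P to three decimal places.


Straddling triangles (10 of 20):
  (v0,v11,v5) [--+] → (-0.7141, 0.673187, 1.53061)–(-0.7141, 1.5559, 0.647897)  len=1.2483
  (v0,v5,v1) [-++] → (-0.7141, 1.5559, 0.647897)–(-0.7141, 1.8034, 0)  len=0.6936
  (v0,v1,v7) [-++] → (-0.7141, 1.8034, 0)–(-0.7141, 1.5559, -0.647897)  len=0.6936
  (v0,v7,v10) [-+-] → (-0.7141, 1.5559, -0.647897)–(-0.7141, 0.673187, -1.53061)  len=1.2483
  (v5,v11,v4) [+-+] → (-0.7141, 0.673187, 1.53061)–(-0.7141, -0.673187, 1.53061)  len=1.3464
  (v10,v7,v6) [-++] → (-0.7141, 0.673187, -1.53061)–(-0.7141, -0.673187, -1.53061)  len=1.3464
  (v3,v4,v2) [++-] → (-0.7141, -1.5559, 0.647897)–(-0.7141, -1.8034, 0)  len=0.6936
  (v3,v2,v6) [+-+] → (-0.7141, -1.8034, 0)–(-0.7141, -1.5559, -0.647897)  len=0.6936
  (v2,v4,v11) [-+-] → (-0.7141, -1.5559, 0.647897)–(-0.7141, -0.673187, 1.53061)  len=1.2483
  (v6,v2,v10) [+--] → (-0.7141, -1.5559, -0.647897)–(-0.7141, -0.673187, -1.53061)  len=1.2483

Chained into 1 loop(s):
  loop 1: 10 segments, perimeter = 10.4604
Total perimeter = 10.460

loops=1 perimeter=10.460


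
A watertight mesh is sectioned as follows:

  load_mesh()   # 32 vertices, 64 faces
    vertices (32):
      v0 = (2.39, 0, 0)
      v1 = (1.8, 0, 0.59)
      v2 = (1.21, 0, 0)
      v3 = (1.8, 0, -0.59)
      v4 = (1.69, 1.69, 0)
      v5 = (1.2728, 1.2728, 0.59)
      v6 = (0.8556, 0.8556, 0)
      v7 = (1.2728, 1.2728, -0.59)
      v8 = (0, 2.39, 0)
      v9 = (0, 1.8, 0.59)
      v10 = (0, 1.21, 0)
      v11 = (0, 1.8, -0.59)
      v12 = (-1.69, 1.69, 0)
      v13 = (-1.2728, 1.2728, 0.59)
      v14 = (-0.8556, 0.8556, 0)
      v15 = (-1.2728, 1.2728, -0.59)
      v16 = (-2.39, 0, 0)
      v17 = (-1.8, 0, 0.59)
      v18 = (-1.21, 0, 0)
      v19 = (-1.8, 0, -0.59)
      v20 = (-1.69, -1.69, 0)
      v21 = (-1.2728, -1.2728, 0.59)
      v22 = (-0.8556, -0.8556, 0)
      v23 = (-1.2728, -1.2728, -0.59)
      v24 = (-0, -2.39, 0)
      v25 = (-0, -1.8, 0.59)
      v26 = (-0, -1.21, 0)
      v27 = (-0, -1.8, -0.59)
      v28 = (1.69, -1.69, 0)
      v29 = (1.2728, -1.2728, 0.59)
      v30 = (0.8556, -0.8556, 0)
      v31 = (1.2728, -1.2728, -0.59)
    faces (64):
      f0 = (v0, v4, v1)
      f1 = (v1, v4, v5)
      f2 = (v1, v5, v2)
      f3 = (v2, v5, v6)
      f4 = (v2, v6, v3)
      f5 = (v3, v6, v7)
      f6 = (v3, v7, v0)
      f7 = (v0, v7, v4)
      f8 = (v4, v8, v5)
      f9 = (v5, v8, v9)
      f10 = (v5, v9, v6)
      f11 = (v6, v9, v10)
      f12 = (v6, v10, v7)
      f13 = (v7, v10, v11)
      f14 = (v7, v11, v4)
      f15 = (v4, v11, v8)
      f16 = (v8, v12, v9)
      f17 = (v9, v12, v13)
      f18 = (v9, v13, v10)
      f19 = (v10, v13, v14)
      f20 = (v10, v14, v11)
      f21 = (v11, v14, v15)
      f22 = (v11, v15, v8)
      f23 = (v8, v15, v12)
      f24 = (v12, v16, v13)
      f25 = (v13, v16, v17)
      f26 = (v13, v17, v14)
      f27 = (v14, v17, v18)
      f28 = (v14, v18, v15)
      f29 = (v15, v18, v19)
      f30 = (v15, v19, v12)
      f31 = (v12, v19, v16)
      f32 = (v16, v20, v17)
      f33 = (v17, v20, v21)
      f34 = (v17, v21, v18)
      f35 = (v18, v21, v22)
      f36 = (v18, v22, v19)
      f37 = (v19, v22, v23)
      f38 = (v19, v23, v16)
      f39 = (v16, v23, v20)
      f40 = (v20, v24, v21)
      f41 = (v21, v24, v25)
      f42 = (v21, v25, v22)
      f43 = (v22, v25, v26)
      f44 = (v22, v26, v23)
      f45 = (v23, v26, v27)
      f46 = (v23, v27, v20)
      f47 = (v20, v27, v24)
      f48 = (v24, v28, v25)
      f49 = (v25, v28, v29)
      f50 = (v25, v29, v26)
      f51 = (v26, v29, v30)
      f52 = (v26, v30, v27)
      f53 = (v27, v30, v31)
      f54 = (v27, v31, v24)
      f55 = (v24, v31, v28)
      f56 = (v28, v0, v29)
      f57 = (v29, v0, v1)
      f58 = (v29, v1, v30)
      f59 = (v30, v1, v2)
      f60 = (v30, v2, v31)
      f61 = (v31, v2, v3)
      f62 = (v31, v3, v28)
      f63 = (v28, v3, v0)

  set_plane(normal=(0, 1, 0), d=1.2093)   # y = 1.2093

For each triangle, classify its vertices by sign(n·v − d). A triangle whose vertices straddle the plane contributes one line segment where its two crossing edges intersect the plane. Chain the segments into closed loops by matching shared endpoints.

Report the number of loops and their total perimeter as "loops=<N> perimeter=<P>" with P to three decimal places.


Straddling triangles (20 of 64):
  (v0,v4,v1) [-+-] → (1.88911, 1.2093, 0)–(1.72129, 1.2093, 0.167818)  len=0.2373
  (v1,v4,v5) [-++] → (1.72129, 1.2093, 0.167818)–(1.2991, 1.2093, 0.59)  len=0.5971
  (v1,v5,v2) [-+-] → (1.2991, 1.2093, 0.59)–(1.26967, 1.2093, 0.560565)  len=0.0416
  (v2,v5,v6) [-+-] → (1.26967, 1.2093, 0.560565)–(1.2093, 1.2093, 0.500199)  len=0.0854
  (v3,v6,v7) [--+] → (1.2093, 1.2093, -0.500199)–(1.2991, 1.2093, -0.59)  len=0.1270
  (v3,v7,v0) [-+-] → (1.2991, 1.2093, -0.59)–(1.32854, 1.2093, -0.560565)  len=0.0416
  (v0,v7,v4) [-++] → (1.32854, 1.2093, -0.560565)–(1.88911, 1.2093, 0)  len=0.7928
  (v5,v9,v6) [++-] → (0.535158, 1.2093, 0.220969)–(1.2093, 1.2093, 0.500199)  len=0.7297
  (v6,v9,v10) [-++] → (0.535158, 1.2093, 0.220969)–(0.00168995, 1.2093, 0)  len=0.5774
  (v6,v10,v7) [-++] → (0.00168995, 1.2093, 0)–(1.2093, 1.2093, -0.500199)  len=1.3071
  (v10,v13,v14) [++-] → (-1.2093, 1.2093, 0.500199)–(-0.00168995, 1.2093, 0)  len=1.3071
  (v10,v14,v11) [+-+] → (-0.00168995, 1.2093, 0)–(-0.535158, 1.2093, -0.220969)  len=0.5774
  (v11,v14,v15) [+-+] → (-0.535158, 1.2093, -0.220969)–(-1.2093, 1.2093, -0.500199)  len=0.7297
  (v12,v16,v13) [+-+] → (-1.88911, 1.2093, 0)–(-1.32854, 1.2093, 0.560565)  len=0.7928
  (v13,v16,v17) [+--] → (-1.32854, 1.2093, 0.560565)–(-1.2991, 1.2093, 0.59)  len=0.0416
  (v13,v17,v14) [+--] → (-1.2991, 1.2093, 0.59)–(-1.2093, 1.2093, 0.500199)  len=0.1270
  (v14,v18,v15) [--+] → (-1.26967, 1.2093, -0.560565)–(-1.2093, 1.2093, -0.500199)  len=0.0854
  (v15,v18,v19) [+--] → (-1.26967, 1.2093, -0.560565)–(-1.2991, 1.2093, -0.59)  len=0.0416
  (v15,v19,v12) [+-+] → (-1.2991, 1.2093, -0.59)–(-1.72129, 1.2093, -0.167818)  len=0.5971
  (v12,v19,v16) [+--] → (-1.72129, 1.2093, -0.167818)–(-1.88911, 1.2093, 0)  len=0.2373

Chained into 2 loop(s):
  loop 1: 10 segments, perimeter = 4.5370
  loop 2: 10 segments, perimeter = 4.5370
Total perimeter = 9.074

loops=2 perimeter=9.074


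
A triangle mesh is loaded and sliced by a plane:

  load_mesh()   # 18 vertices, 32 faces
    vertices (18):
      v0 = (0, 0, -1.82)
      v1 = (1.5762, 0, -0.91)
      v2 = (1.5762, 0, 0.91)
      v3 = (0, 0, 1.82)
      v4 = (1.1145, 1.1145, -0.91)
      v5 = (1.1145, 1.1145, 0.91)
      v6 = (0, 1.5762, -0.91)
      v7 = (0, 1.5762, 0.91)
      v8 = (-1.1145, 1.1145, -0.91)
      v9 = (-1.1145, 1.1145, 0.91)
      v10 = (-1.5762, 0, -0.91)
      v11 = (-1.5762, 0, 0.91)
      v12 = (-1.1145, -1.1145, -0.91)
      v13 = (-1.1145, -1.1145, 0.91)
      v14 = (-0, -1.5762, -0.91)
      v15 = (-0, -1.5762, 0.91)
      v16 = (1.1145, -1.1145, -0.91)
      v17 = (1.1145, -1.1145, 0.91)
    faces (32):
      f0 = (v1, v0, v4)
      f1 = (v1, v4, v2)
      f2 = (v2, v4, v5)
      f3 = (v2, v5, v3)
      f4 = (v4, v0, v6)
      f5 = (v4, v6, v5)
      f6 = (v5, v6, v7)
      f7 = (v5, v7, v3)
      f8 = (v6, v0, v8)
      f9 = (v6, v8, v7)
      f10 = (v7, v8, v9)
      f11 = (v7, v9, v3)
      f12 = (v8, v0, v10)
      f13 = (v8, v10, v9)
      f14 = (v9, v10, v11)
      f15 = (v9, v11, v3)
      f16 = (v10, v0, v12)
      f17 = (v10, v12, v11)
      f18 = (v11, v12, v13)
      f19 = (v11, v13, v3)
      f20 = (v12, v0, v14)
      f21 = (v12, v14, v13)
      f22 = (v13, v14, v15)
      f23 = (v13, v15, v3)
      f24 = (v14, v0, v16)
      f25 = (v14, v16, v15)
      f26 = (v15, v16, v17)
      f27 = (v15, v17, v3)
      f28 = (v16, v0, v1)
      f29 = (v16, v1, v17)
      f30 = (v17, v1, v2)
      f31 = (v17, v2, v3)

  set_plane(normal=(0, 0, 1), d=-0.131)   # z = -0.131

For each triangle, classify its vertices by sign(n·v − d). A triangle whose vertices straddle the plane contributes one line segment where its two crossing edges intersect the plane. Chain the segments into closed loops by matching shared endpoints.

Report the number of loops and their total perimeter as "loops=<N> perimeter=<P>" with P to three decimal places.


loops=1 perimeter=9.651

Straddling triangles (16 of 32):
  (v1,v4,v2) [--+] → (1.31212, 0.63747, -0.131)–(1.5762, 0, -0.131)  len=0.6900
  (v2,v4,v5) [+-+] → (1.31212, 0.63747, -0.131)–(1.1145, 1.1145, -0.131)  len=0.5163
  (v4,v6,v5) [--+] → (0.47703, 1.37858, -0.131)–(1.1145, 1.1145, -0.131)  len=0.6900
  (v5,v6,v7) [+-+] → (0.47703, 1.37858, -0.131)–(0, 1.5762, -0.131)  len=0.5163
  (v6,v8,v7) [--+] → (-0.63747, 1.31212, -0.131)–(0, 1.5762, -0.131)  len=0.6900
  (v7,v8,v9) [+-+] → (-0.63747, 1.31212, -0.131)–(-1.1145, 1.1145, -0.131)  len=0.5163
  (v8,v10,v9) [--+] → (-1.37858, 0.47703, -0.131)–(-1.1145, 1.1145, -0.131)  len=0.6900
  (v9,v10,v11) [+-+] → (-1.37858, 0.47703, -0.131)–(-1.5762, 0, -0.131)  len=0.5163
  (v10,v12,v11) [--+] → (-1.31212, -0.63747, -0.131)–(-1.5762, 0, -0.131)  len=0.6900
  (v11,v12,v13) [+-+] → (-1.31212, -0.63747, -0.131)–(-1.1145, -1.1145, -0.131)  len=0.5163
  (v12,v14,v13) [--+] → (-0.47703, -1.37858, -0.131)–(-1.1145, -1.1145, -0.131)  len=0.6900
  (v13,v14,v15) [+-+] → (-0.47703, -1.37858, -0.131)–(0, -1.5762, -0.131)  len=0.5163
  (v14,v16,v15) [--+] → (0.63747, -1.31212, -0.131)–(0, -1.5762, -0.131)  len=0.6900
  (v15,v16,v17) [+-+] → (0.63747, -1.31212, -0.131)–(1.1145, -1.1145, -0.131)  len=0.5163
  (v16,v1,v17) [--+] → (1.37858, -0.47703, -0.131)–(1.1145, -1.1145, -0.131)  len=0.6900
  (v17,v1,v2) [+-+] → (1.37858, -0.47703, -0.131)–(1.5762, 0, -0.131)  len=0.5163

Chained into 1 loop(s):
  loop 1: 16 segments, perimeter = 9.6508
Total perimeter = 9.651


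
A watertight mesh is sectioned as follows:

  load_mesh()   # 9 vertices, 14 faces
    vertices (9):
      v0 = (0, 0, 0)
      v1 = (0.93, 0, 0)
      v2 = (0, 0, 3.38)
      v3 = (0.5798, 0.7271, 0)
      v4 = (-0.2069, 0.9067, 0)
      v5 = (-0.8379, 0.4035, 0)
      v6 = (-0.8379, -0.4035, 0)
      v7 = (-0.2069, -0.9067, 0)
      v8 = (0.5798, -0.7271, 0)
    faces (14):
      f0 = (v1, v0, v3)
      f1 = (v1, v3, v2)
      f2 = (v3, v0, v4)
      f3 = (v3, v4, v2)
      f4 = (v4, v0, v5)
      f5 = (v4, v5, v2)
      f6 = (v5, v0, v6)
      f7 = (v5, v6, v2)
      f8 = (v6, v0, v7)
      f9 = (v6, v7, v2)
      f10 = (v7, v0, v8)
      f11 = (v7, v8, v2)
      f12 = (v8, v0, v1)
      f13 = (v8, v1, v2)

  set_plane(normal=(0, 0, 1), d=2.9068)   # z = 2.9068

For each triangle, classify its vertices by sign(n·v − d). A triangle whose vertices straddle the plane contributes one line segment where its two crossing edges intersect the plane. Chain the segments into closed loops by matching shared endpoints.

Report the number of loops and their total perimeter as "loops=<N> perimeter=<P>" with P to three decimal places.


loops=1 perimeter=0.791

Straddling triangles (7 of 14):
  (v1,v3,v2) [--+] → (0.081172, 0.101794, 2.9068)–(0.1302, 0, 2.9068)  len=0.1130
  (v3,v4,v2) [--+] → (-0.028966, 0.126938, 2.9068)–(0.081172, 0.101794, 2.9068)  len=0.1130
  (v4,v5,v2) [--+] → (-0.117306, 0.05649, 2.9068)–(-0.028966, 0.126938, 2.9068)  len=0.1130
  (v5,v6,v2) [--+] → (-0.117306, -0.05649, 2.9068)–(-0.117306, 0.05649, 2.9068)  len=0.1130
  (v6,v7,v2) [--+] → (-0.028966, -0.126938, 2.9068)–(-0.117306, -0.05649, 2.9068)  len=0.1130
  (v7,v8,v2) [--+] → (0.081172, -0.101794, 2.9068)–(-0.028966, -0.126938, 2.9068)  len=0.1130
  (v8,v1,v2) [--+] → (0.1302, 0, 2.9068)–(0.081172, -0.101794, 2.9068)  len=0.1130

Chained into 1 loop(s):
  loop 1: 7 segments, perimeter = 0.7909
Total perimeter = 0.791


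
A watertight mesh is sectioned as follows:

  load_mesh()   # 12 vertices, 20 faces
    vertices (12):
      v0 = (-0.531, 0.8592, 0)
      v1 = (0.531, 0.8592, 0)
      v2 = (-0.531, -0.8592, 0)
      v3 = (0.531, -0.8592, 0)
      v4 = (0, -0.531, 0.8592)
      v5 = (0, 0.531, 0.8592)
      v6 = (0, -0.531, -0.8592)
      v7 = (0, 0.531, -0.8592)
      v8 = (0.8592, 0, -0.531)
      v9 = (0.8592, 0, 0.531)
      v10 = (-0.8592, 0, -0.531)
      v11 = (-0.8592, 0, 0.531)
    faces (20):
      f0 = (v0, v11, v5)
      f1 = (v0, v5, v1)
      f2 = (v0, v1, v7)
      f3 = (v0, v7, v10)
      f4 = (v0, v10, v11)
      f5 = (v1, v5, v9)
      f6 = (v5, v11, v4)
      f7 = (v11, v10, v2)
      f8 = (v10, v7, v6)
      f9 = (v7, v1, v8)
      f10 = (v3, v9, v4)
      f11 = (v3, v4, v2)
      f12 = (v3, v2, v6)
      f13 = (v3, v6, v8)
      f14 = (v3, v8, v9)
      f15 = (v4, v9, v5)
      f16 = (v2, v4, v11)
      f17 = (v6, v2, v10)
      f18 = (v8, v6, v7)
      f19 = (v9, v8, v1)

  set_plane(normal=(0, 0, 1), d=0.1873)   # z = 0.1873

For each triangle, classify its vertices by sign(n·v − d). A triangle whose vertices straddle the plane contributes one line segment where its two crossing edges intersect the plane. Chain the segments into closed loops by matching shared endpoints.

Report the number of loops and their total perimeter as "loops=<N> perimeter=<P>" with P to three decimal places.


loops=1 perimeter=5.352

Straddling triangles (10 of 20):
  (v0,v11,v5) [-++] → (-0.646766, 0.556134, 0.1873)–(-0.415245, 0.787655, 0.1873)  len=0.3274
  (v0,v5,v1) [-+-] → (-0.415245, 0.787655, 0.1873)–(0.415245, 0.787655, 0.1873)  len=0.8305
  (v0,v10,v11) [--+] → (-0.8592, 0, 0.1873)–(-0.646766, 0.556134, 0.1873)  len=0.5953
  (v1,v5,v9) [-++] → (0.415245, 0.787655, 0.1873)–(0.646766, 0.556134, 0.1873)  len=0.3274
  (v11,v10,v2) [+--] → (-0.8592, 0, 0.1873)–(-0.646766, -0.556134, 0.1873)  len=0.5953
  (v3,v9,v4) [-++] → (0.646766, -0.556134, 0.1873)–(0.415245, -0.787655, 0.1873)  len=0.3274
  (v3,v4,v2) [-+-] → (0.415245, -0.787655, 0.1873)–(-0.415245, -0.787655, 0.1873)  len=0.8305
  (v3,v8,v9) [--+] → (0.8592, 0, 0.1873)–(0.646766, -0.556134, 0.1873)  len=0.5953
  (v2,v4,v11) [-++] → (-0.415245, -0.787655, 0.1873)–(-0.646766, -0.556134, 0.1873)  len=0.3274
  (v9,v8,v1) [+--] → (0.8592, 0, 0.1873)–(0.646766, 0.556134, 0.1873)  len=0.5953

Chained into 1 loop(s):
  loop 1: 10 segments, perimeter = 5.3520
Total perimeter = 5.352


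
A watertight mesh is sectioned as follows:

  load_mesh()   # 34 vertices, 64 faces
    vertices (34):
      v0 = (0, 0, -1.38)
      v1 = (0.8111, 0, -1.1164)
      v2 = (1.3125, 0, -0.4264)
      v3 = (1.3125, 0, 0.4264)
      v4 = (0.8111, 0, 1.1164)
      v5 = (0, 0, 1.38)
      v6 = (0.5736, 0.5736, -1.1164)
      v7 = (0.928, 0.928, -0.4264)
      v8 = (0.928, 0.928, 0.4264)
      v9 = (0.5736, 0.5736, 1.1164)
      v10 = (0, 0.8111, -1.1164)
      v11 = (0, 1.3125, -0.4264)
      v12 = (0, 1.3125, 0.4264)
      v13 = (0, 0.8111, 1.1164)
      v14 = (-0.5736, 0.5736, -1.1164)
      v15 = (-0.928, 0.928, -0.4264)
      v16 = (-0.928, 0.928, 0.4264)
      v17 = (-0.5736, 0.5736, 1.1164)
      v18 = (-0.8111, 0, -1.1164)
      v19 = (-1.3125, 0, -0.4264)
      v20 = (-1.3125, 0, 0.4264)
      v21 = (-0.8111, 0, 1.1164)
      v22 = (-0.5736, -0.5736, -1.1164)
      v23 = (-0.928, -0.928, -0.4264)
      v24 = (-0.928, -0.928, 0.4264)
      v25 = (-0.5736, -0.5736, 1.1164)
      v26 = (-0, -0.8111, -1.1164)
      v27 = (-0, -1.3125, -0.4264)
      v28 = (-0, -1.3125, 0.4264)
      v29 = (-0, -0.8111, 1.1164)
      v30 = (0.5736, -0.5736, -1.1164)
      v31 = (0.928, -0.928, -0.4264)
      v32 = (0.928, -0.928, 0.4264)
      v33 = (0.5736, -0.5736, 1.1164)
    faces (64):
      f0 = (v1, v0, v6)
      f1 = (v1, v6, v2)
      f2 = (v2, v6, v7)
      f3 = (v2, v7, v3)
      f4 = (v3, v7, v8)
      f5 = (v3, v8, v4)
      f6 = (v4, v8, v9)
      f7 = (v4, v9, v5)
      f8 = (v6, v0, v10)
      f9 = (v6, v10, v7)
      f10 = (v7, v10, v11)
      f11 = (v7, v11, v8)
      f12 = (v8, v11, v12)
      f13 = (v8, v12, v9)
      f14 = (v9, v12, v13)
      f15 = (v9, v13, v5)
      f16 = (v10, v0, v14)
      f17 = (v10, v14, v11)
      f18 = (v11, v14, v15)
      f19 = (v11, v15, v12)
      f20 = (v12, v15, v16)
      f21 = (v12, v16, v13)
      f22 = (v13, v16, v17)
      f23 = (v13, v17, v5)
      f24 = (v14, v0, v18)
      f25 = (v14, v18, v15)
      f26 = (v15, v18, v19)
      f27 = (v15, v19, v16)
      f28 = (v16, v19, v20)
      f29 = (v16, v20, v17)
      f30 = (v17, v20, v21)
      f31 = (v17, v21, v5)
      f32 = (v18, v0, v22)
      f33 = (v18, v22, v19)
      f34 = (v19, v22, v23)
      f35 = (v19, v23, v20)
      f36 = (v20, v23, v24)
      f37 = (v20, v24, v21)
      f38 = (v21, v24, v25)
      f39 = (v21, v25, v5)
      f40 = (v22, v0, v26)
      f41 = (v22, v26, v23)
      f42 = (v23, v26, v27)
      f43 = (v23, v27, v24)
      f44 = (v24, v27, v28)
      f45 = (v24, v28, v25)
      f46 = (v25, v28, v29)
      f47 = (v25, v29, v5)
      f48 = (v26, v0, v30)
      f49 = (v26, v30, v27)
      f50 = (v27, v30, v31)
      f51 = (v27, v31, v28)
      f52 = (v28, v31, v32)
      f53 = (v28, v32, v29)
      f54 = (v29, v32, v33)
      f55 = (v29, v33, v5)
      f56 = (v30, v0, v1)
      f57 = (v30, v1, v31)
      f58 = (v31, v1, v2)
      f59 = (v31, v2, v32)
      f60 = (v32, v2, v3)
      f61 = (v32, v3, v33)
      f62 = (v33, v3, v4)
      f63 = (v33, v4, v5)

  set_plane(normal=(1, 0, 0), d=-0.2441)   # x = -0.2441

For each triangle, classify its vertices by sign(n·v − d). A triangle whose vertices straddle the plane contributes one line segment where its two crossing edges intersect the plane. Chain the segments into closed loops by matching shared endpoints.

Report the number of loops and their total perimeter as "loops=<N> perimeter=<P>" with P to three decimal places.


loops=1 perimeter=8.062

Straddling triangles (20 of 64):
  (v10,v0,v14) [++-] → (-0.2441, 0.2441, -1.26782)–(-0.2441, 0.71003, -1.1164)  len=0.4899
  (v10,v14,v11) [+-+] → (-0.2441, 0.71003, -1.1164)–(-0.2441, 0.998055, -0.720035)  len=0.4900
  (v11,v14,v15) [+--] → (-0.2441, 0.998055, -0.720035)–(-0.2441, 1.21136, -0.4264)  len=0.3629
  (v11,v15,v12) [+-+] → (-0.2441, 1.21136, -0.4264)–(-0.2441, 1.21136, 0.202081)  len=0.6285
  (v12,v15,v16) [+--] → (-0.2441, 1.21136, 0.202081)–(-0.2441, 1.21136, 0.4264)  len=0.2243
  (v12,v16,v13) [+-+] → (-0.2441, 1.21136, 0.4264)–(-0.2441, 0.841849, 0.934903)  len=0.6286
  (v13,v16,v17) [+--] → (-0.2441, 0.841849, 0.934903)–(-0.2441, 0.71003, 1.1164)  len=0.2243
  (v13,v17,v5) [+-+] → (-0.2441, 0.71003, 1.1164)–(-0.2441, 0.2441, 1.26782)  len=0.4899
  (v14,v0,v18) [-+-] → (-0.2441, 0.2441, -1.26782)–(-0.2441, 0, -1.30067)  len=0.2463
  (v17,v21,v5) [--+] → (-0.2441, 0, 1.30067)–(-0.2441, 0.2441, 1.26782)  len=0.2463
  (v18,v0,v22) [-+-] → (-0.2441, 0, -1.30067)–(-0.2441, -0.2441, -1.26782)  len=0.2463
  (v21,v25,v5) [--+] → (-0.2441, -0.2441, 1.26782)–(-0.2441, 0, 1.30067)  len=0.2463
  (v22,v0,v26) [-++] → (-0.2441, -0.2441, -1.26782)–(-0.2441, -0.71003, -1.1164)  len=0.4899
  (v22,v26,v23) [-+-] → (-0.2441, -0.71003, -1.1164)–(-0.2441, -0.841849, -0.934903)  len=0.2243
  (v23,v26,v27) [-++] → (-0.2441, -0.841849, -0.934903)–(-0.2441, -1.21136, -0.4264)  len=0.6286
  (v23,v27,v24) [-+-] → (-0.2441, -1.21136, -0.4264)–(-0.2441, -1.21136, -0.202081)  len=0.2243
  (v24,v27,v28) [-++] → (-0.2441, -1.21136, -0.202081)–(-0.2441, -1.21136, 0.4264)  len=0.6285
  (v24,v28,v25) [-+-] → (-0.2441, -1.21136, 0.4264)–(-0.2441, -0.998055, 0.720035)  len=0.3629
  (v25,v28,v29) [-++] → (-0.2441, -0.998055, 0.720035)–(-0.2441, -0.71003, 1.1164)  len=0.4900
  (v25,v29,v5) [-++] → (-0.2441, -0.71003, 1.1164)–(-0.2441, -0.2441, 1.26782)  len=0.4899

Chained into 1 loop(s):
  loop 1: 20 segments, perimeter = 8.0621
Total perimeter = 8.062


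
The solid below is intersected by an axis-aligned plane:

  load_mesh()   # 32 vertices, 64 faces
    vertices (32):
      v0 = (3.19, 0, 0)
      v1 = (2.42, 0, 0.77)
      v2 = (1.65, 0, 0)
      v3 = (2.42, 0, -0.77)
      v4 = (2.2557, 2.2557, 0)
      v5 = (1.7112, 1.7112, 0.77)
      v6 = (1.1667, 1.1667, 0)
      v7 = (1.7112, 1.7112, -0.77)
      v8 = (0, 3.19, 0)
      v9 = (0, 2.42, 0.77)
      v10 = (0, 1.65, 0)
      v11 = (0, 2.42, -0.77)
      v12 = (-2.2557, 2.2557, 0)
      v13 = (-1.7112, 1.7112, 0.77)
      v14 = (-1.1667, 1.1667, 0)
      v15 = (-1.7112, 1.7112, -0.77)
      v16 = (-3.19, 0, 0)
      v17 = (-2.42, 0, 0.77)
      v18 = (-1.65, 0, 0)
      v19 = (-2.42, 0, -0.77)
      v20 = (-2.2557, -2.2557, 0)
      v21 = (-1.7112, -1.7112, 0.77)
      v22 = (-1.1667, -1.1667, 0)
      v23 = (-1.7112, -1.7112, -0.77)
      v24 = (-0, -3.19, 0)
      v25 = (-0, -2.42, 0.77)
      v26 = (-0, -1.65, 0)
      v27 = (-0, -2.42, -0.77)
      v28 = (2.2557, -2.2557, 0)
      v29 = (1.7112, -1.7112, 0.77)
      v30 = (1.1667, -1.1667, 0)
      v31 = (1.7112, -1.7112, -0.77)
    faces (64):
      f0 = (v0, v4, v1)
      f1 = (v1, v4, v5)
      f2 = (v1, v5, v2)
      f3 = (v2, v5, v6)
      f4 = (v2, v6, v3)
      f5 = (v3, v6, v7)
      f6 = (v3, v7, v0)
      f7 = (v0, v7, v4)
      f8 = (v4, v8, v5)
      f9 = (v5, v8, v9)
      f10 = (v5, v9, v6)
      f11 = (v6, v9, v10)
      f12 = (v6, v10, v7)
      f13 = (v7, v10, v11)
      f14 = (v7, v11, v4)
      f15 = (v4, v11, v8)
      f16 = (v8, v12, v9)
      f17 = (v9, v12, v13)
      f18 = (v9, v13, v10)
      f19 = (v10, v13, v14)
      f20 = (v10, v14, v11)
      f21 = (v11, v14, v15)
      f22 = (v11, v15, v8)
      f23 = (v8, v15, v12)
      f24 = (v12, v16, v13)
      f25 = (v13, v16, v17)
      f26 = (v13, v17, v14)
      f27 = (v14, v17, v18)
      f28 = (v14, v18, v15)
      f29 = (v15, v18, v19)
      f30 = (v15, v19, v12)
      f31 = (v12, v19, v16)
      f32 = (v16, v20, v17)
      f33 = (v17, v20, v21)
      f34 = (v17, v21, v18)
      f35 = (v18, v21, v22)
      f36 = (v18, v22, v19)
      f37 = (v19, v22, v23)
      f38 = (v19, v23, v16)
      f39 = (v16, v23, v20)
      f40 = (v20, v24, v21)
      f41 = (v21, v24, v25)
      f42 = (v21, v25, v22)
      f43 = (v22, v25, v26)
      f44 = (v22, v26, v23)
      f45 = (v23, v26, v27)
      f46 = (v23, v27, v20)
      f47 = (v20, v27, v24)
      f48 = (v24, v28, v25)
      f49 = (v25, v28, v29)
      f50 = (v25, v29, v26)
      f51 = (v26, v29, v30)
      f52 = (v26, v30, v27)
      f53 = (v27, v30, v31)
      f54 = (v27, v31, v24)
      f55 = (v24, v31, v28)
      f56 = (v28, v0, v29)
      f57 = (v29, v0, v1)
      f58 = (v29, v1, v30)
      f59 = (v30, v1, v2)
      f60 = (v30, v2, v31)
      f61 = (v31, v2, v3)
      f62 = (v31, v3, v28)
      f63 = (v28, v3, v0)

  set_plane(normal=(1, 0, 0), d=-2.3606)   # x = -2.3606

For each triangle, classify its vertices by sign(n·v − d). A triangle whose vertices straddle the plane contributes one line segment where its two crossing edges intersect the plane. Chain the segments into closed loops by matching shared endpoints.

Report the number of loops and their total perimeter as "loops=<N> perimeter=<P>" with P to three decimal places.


Straddling triangles (14 of 64):
  (v12,v16,v13) [+-+] → (-2.3606, 2.00244, 0)–(-2.3606, 0.959744, 0.431862)  len=1.1286
  (v13,v16,v17) [+--] → (-2.3606, 0.959744, 0.431862)–(-2.3606, 0.143405, 0.77)  len=0.8836
  (v13,v17,v14) [+-+] → (-2.3606, 0.143405, 0.77)–(-2.3606, 0.0552956, 0.733506)  len=0.0954
  (v14,v17,v18) [+-+] → (-2.3606, 0.0552956, 0.733506)–(-2.3606, 0, 0.7106)  len=0.0599
  (v15,v18,v19) [++-] → (-2.3606, 0, -0.7106)–(-2.3606, 0.143405, -0.77)  len=0.1552
  (v15,v19,v12) [+-+] → (-2.3606, 0.143405, -0.77)–(-2.3606, 0.815512, -0.491619)  len=0.7275
  (v12,v19,v16) [+--] → (-2.3606, 0.815512, -0.491619)–(-2.3606, 2.00244, 0)  len=1.2847
  (v16,v20,v17) [-+-] → (-2.3606, -2.00244, 0)–(-2.3606, -0.815512, 0.491619)  len=1.2847
  (v17,v20,v21) [-++] → (-2.3606, -0.815512, 0.491619)–(-2.3606, -0.143405, 0.77)  len=0.7275
  (v17,v21,v18) [-++] → (-2.3606, -0.143405, 0.77)–(-2.3606, 0, 0.7106)  len=0.1552
  (v18,v22,v19) [++-] → (-2.3606, -0.0552956, -0.733506)–(-2.3606, 0, -0.7106)  len=0.0599
  (v19,v22,v23) [-++] → (-2.3606, -0.0552956, -0.733506)–(-2.3606, -0.143405, -0.77)  len=0.0954
  (v19,v23,v16) [-+-] → (-2.3606, -0.143405, -0.77)–(-2.3606, -0.959744, -0.431862)  len=0.8836
  (v16,v23,v20) [-++] → (-2.3606, -0.959744, -0.431862)–(-2.3606, -2.00244, 0)  len=1.1286

Chained into 1 loop(s):
  loop 1: 14 segments, perimeter = 8.6696
Total perimeter = 8.670

loops=1 perimeter=8.670


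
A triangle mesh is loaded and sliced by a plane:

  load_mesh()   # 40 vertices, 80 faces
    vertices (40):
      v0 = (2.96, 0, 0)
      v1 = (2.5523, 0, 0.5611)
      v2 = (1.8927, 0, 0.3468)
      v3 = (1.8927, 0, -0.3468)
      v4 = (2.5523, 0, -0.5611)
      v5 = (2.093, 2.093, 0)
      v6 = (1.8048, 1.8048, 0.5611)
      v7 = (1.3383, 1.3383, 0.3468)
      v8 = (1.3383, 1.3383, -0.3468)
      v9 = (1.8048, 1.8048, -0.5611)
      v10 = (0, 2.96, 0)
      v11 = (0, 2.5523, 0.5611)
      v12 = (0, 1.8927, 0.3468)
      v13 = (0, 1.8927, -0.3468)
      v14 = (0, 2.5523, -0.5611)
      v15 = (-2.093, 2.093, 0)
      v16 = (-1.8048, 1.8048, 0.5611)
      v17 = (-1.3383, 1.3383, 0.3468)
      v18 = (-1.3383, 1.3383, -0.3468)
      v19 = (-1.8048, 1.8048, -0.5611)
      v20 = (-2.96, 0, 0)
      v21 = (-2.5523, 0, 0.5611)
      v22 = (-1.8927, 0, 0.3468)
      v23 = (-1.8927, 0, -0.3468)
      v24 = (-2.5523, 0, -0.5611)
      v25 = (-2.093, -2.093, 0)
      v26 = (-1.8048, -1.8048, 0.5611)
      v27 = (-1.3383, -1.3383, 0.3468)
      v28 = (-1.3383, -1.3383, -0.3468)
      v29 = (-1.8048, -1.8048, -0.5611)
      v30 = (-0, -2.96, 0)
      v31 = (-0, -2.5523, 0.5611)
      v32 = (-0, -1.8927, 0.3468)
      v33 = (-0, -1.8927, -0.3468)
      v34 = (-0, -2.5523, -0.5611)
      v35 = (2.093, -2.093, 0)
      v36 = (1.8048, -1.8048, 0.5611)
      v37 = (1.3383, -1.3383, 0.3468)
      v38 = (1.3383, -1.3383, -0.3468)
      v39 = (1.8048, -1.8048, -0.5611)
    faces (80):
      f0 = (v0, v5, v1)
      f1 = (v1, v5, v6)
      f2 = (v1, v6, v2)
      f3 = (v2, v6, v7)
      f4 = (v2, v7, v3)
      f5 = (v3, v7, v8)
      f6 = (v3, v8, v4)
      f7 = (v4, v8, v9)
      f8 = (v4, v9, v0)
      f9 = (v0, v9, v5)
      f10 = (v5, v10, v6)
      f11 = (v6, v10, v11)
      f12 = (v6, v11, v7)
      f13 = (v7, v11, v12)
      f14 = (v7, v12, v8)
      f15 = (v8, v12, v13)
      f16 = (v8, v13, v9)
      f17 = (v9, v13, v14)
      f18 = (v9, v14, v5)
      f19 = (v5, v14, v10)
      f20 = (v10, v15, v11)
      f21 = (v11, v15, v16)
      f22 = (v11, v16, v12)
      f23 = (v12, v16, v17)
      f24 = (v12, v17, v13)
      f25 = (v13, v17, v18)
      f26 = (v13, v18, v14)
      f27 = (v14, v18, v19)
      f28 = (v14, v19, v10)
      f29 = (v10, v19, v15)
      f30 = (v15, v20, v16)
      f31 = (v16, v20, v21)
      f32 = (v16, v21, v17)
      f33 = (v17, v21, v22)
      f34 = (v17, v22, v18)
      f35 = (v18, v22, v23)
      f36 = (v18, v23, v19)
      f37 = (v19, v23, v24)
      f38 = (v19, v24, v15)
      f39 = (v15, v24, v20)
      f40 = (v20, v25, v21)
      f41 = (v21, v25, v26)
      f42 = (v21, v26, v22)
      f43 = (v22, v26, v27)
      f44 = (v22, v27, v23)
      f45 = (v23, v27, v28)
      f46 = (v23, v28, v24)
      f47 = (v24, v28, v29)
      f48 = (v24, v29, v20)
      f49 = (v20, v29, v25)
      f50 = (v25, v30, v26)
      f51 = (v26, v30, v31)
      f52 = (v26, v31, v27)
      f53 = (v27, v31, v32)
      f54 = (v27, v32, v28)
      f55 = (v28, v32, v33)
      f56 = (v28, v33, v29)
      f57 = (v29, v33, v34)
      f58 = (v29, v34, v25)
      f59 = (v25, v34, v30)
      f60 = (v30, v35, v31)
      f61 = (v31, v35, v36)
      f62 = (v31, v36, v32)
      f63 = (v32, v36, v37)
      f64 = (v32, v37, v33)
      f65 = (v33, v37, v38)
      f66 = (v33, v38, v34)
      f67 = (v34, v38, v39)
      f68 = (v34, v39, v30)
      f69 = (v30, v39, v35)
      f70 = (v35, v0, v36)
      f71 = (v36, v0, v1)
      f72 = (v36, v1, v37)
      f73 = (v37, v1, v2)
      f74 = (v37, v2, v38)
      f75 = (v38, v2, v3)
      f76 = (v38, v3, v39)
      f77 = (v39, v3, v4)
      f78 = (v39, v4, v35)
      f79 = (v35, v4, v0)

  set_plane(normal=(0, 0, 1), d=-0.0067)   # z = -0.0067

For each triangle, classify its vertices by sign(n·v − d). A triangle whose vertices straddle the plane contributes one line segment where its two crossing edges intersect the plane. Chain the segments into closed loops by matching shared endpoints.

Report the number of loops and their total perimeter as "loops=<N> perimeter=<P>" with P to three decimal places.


loops=2 perimeter=29.683

Straddling triangles (32 of 80):
  (v2,v7,v3) [++-] → (1.62086, 0.656222, -0.0067)–(1.8927, 0, -0.0067)  len=0.7103
  (v3,v7,v8) [-+-] → (1.62086, 0.656222, -0.0067)–(1.3383, 1.3383, -0.0067)  len=0.7383
  (v4,v9,v0) [--+] → (2.94621, 0.0215508, -0.0067)–(2.95513, 0, -0.0067)  len=0.0233
  (v0,v9,v5) [+-+] → (2.94621, 0.0215508, -0.0067)–(2.08956, 2.08956, -0.0067)  len=2.2384
  (v7,v12,v8) [++-] → (0.682078, 1.61014, -0.0067)–(1.3383, 1.3383, -0.0067)  len=0.7103
  (v8,v12,v13) [-+-] → (0.682078, 1.61014, -0.0067)–(0, 1.8927, -0.0067)  len=0.7383
  (v9,v14,v5) [--+] → (2.06801, 2.09848, -0.0067)–(2.08956, 2.08956, -0.0067)  len=0.0233
  (v5,v14,v10) [+-+] → (2.06801, 2.09848, -0.0067)–(0, 2.95513, -0.0067)  len=2.2384
  (v12,v17,v13) [++-] → (-0.656222, 1.62086, -0.0067)–(0, 1.8927, -0.0067)  len=0.7103
  (v13,v17,v18) [-+-] → (-0.656222, 1.62086, -0.0067)–(-1.3383, 1.3383, -0.0067)  len=0.7383
  (v14,v19,v10) [--+] → (-0.0215508, 2.94621, -0.0067)–(0, 2.95513, -0.0067)  len=0.0233
  (v10,v19,v15) [+-+] → (-0.0215508, 2.94621, -0.0067)–(-2.08956, 2.08956, -0.0067)  len=2.2384
  (v17,v22,v18) [++-] → (-1.61014, 0.682078, -0.0067)–(-1.3383, 1.3383, -0.0067)  len=0.7103
  (v18,v22,v23) [-+-] → (-1.61014, 0.682078, -0.0067)–(-1.8927, 0, -0.0067)  len=0.7383
  (v19,v24,v15) [--+] → (-2.09848, 2.06801, -0.0067)–(-2.08956, 2.08956, -0.0067)  len=0.0233
  (v15,v24,v20) [+-+] → (-2.09848, 2.06801, -0.0067)–(-2.95513, 0, -0.0067)  len=2.2384
  (v22,v27,v23) [++-] → (-1.62086, -0.656222, -0.0067)–(-1.8927, 0, -0.0067)  len=0.7103
  (v23,v27,v28) [-+-] → (-1.62086, -0.656222, -0.0067)–(-1.3383, -1.3383, -0.0067)  len=0.7383
  (v24,v29,v20) [--+] → (-2.94621, -0.0215508, -0.0067)–(-2.95513, 0, -0.0067)  len=0.0233
  (v20,v29,v25) [+-+] → (-2.94621, -0.0215508, -0.0067)–(-2.08956, -2.08956, -0.0067)  len=2.2384
  (v27,v32,v28) [++-] → (-0.682078, -1.61014, -0.0067)–(-1.3383, -1.3383, -0.0067)  len=0.7103
  (v28,v32,v33) [-+-] → (-0.682078, -1.61014, -0.0067)–(0, -1.8927, -0.0067)  len=0.7383
  (v29,v34,v25) [--+] → (-2.06801, -2.09848, -0.0067)–(-2.08956, -2.08956, -0.0067)  len=0.0233
  (v25,v34,v30) [+-+] → (-2.06801, -2.09848, -0.0067)–(0, -2.95513, -0.0067)  len=2.2384
  (v32,v37,v33) [++-] → (0.656222, -1.62086, -0.0067)–(0, -1.8927, -0.0067)  len=0.7103
  (v33,v37,v38) [-+-] → (0.656222, -1.62086, -0.0067)–(1.3383, -1.3383, -0.0067)  len=0.7383
  (v34,v39,v30) [--+] → (0.0215508, -2.94621, -0.0067)–(0, -2.95513, -0.0067)  len=0.0233
  (v30,v39,v35) [+-+] → (0.0215508, -2.94621, -0.0067)–(2.08956, -2.08956, -0.0067)  len=2.2384
  (v37,v2,v38) [++-] → (1.61014, -0.682078, -0.0067)–(1.3383, -1.3383, -0.0067)  len=0.7103
  (v38,v2,v3) [-+-] → (1.61014, -0.682078, -0.0067)–(1.8927, 0, -0.0067)  len=0.7383
  (v39,v4,v35) [--+] → (2.09848, -2.06801, -0.0067)–(2.08956, -2.08956, -0.0067)  len=0.0233
  (v35,v4,v0) [+-+] → (2.09848, -2.06801, -0.0067)–(2.95513, 0, -0.0067)  len=2.2384

Chained into 2 loop(s):
  loop 1: 16 segments, perimeter = 11.5887
  loop 2: 16 segments, perimeter = 18.0939
Total perimeter = 29.683
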